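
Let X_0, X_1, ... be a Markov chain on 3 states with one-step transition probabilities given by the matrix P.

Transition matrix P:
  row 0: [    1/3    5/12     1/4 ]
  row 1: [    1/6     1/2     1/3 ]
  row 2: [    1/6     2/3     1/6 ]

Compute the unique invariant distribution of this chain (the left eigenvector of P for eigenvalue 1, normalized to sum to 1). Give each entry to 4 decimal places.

π = [0.2000, 0.5286, 0.2714]

Balance equations π_j = Σ_i π_i·P[i][j]:
  π_0 = 1/3·π_0 + 1/6·π_1 + 1/6·π_2
  π_1 = 5/12·π_0 + 1/2·π_1 + 2/3·π_2
  normalize: π_0 + π_1 + π_2 = 1
Solving the linear system gives exactly π = [1/5, 37/70, 19/70].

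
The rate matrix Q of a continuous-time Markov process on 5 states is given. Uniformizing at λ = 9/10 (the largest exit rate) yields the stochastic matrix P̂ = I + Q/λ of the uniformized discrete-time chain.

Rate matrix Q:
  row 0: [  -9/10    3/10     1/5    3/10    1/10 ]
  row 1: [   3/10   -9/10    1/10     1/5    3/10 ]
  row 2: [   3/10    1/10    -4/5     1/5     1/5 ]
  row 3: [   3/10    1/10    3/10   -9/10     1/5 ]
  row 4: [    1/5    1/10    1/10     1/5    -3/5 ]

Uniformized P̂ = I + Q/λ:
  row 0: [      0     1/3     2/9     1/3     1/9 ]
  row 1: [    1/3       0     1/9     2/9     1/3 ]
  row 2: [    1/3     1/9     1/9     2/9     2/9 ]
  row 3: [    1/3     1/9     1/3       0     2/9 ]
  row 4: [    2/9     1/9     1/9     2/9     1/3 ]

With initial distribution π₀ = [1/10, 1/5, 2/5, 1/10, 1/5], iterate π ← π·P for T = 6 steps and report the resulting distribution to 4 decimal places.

t=0: π = [0.1000, 0.2000, 0.4000, 0.1000, 0.2000]
t=1: π = [0.2778, 0.1111, 0.1444, 0.2111, 0.2556]
t=2: π = [0.2123, 0.1605, 0.1889, 0.2062, 0.2321]
t=3: π = [0.2368, 0.1405, 0.1805, 0.2000, 0.2422]
t=4: π = [0.2275, 0.1481, 0.1819, 0.2041, 0.2384]
t=5: π = [0.2310, 0.1452, 0.1817, 0.2021, 0.2399]
t=6: π = [0.2297, 0.1463, 0.1817, 0.2030, 0.2393]

π = [0.2297, 0.1463, 0.1817, 0.2030, 0.2393]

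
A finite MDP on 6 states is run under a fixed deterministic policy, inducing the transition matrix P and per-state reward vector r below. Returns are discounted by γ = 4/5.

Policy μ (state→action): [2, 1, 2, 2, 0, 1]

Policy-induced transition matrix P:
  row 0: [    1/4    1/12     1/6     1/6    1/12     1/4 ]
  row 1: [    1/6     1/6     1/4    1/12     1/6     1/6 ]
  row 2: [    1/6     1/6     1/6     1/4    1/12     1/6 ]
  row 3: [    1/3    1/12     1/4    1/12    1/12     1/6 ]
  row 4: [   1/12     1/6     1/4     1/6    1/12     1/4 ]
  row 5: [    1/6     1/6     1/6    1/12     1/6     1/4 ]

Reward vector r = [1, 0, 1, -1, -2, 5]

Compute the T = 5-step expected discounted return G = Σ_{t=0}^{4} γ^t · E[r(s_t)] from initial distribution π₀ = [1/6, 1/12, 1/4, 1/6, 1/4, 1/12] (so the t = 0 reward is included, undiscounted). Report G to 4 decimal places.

G = 2.7155

t=0: π = [0.1667, 0.0833, 0.2500, 0.1667, 0.2500, 0.0833], E[r] = 0.1667, γ^t·E[r] = 0.166667, running G = 0.166667
t=1: π = [0.1875, 0.1389, 0.2083, 0.1597, 0.0972, 0.2083], E[r] = 1.0833, γ^t·E[r] = 0.866667, running G = 1.033333
t=2: π = [0.2008, 0.1377, 0.1997, 0.1418, 0.1123, 0.2078], E[r] = 1.0729, γ^t·E[r] = 0.686667, running G = 1.720000
t=3: π = [0.1977, 0.1381, 0.1993, 0.1427, 0.1121, 0.2101], E[r] = 1.0804, γ^t·E[r] = 0.553160, running G = 2.273160
t=4: π = [0.1976, 0.1383, 0.1994, 0.1424, 0.1123, 0.2100], E[r] = 1.0799, γ^t·E[r] = 0.442314, running G = 2.715475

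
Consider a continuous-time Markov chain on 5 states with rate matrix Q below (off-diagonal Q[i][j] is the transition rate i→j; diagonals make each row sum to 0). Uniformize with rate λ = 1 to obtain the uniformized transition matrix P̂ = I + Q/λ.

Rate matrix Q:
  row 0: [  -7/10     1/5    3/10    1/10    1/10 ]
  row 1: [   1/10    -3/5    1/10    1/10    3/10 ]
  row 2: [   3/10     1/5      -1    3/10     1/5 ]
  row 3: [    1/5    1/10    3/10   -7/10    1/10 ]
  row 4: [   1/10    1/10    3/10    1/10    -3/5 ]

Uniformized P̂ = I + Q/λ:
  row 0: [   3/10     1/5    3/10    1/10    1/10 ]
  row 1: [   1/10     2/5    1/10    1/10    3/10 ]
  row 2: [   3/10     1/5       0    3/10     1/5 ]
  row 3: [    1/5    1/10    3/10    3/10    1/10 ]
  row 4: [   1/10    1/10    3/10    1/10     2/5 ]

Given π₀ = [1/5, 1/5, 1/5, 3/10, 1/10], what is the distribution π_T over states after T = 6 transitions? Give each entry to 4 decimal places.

t=0: π = [0.2000, 0.2000, 0.2000, 0.3000, 0.1000]
t=1: π = [0.2100, 0.2000, 0.2000, 0.2000, 0.1900]
t=2: π = [0.2020, 0.2010, 0.2000, 0.1800, 0.2170]
t=3: π = [0.1984, 0.2005, 0.1998, 0.1760, 0.2253]
t=4: π = [0.1972, 0.2000, 0.2000, 0.1752, 0.2277]
t=5: π = [0.1970, 0.1997, 0.2000, 0.1750, 0.2283]
t=6: π = [0.1969, 0.1996, 0.2001, 0.1750, 0.2284]

π = [0.1969, 0.1996, 0.2001, 0.1750, 0.2284]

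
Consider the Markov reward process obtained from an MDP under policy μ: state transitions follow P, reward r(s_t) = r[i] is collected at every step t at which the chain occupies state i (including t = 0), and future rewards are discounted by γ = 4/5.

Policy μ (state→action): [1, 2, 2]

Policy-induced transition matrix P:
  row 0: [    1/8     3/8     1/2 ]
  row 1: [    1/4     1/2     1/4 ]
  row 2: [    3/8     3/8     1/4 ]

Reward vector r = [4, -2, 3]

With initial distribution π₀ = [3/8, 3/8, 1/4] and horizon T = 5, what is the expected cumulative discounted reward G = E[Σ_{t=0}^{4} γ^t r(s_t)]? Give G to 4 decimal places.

G = 4.1466

t=0: π = [0.3750, 0.3750, 0.2500], E[r] = 1.5000, γ^t·E[r] = 1.500000, running G = 1.500000
t=1: π = [0.2344, 0.4219, 0.3438], E[r] = 1.1250, γ^t·E[r] = 0.900000, running G = 2.400000
t=2: π = [0.2637, 0.4277, 0.3086], E[r] = 1.1250, γ^t·E[r] = 0.720000, running G = 3.120000
t=3: π = [0.2556, 0.4285, 0.3159], E[r] = 1.1133, γ^t·E[r] = 0.570000, running G = 3.690000
t=4: π = [0.2575, 0.4286, 0.3139], E[r] = 1.1147, γ^t·E[r] = 0.456600, running G = 4.146600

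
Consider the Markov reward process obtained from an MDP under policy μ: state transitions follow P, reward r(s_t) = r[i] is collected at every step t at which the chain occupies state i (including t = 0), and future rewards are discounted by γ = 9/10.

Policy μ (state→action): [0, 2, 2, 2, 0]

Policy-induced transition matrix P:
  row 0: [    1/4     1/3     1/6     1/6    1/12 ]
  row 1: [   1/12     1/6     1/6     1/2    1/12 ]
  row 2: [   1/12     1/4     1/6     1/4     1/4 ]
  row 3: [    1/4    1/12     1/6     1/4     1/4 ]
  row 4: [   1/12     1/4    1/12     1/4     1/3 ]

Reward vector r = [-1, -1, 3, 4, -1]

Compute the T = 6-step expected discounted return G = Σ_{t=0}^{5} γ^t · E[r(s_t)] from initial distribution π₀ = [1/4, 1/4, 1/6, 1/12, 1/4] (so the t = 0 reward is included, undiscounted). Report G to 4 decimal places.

G = 3.9356

t=0: π = [0.2500, 0.2500, 0.1667, 0.0833, 0.2500], E[r] = 0.0833, γ^t·E[r] = 0.083333, running G = 0.083333
t=1: π = [0.1389, 0.2361, 0.1458, 0.2917, 0.1875], E[r] = 1.0417, γ^t·E[r] = 0.937500, running G = 1.020833
t=2: π = [0.1551, 0.1933, 0.1510, 0.2975, 0.2031], E[r] = 1.0914, γ^t·E[r] = 0.884063, running G = 1.904896
t=3: π = [0.1588, 0.1972, 0.1497, 0.2854, 0.2089], E[r] = 1.0259, γ^t·E[r] = 0.747914, running G = 2.652810
t=4: π = [0.1574, 0.1992, 0.1493, 0.2861, 0.2081], E[r] = 1.0274, γ^t·E[r] = 0.674109, running G = 3.326919
t=5: π = [0.1572, 0.1988, 0.1493, 0.2867, 0.2079], E[r] = 1.0308, γ^t·E[r] = 0.608663, running G = 3.935582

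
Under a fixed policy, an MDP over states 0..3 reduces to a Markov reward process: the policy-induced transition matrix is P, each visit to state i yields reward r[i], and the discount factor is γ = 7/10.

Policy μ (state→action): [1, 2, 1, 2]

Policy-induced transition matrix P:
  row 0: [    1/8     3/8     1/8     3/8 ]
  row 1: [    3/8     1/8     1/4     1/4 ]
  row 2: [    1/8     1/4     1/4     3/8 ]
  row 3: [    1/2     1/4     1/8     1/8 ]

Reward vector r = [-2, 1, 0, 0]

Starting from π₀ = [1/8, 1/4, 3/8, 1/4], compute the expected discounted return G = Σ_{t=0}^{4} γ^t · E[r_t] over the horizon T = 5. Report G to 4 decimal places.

G = -0.5796

t=0: π = [0.1250, 0.2500, 0.3750, 0.2500], E[r] = 0.0000, γ^t·E[r] = 0.000000, running G = 0.000000
t=1: π = [0.2813, 0.2344, 0.2031, 0.2813], E[r] = -0.3281, γ^t·E[r] = -0.229688, running G = -0.229688
t=2: π = [0.2891, 0.2559, 0.1797, 0.2754], E[r] = -0.3223, γ^t·E[r] = -0.157910, running G = -0.387598
t=3: π = [0.2922, 0.2542, 0.1794, 0.2742], E[r] = -0.3303, γ^t·E[r] = -0.113301, running G = -0.500898
t=4: π = [0.2914, 0.2548, 0.1792, 0.2747], E[r] = -0.3279, γ^t·E[r] = -0.078739, running G = -0.579637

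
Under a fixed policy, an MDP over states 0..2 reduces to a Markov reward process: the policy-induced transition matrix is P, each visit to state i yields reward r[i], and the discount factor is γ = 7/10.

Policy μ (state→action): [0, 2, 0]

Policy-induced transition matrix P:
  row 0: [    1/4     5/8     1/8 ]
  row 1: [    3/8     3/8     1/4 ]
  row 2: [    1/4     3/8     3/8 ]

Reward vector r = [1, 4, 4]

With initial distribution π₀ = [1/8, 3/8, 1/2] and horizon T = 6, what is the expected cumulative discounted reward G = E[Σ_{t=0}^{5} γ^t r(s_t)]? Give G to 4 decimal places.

G = 9.6339

t=0: π = [0.1250, 0.3750, 0.5000], E[r] = 3.6250, γ^t·E[r] = 3.625000, running G = 3.625000
t=1: π = [0.2969, 0.4063, 0.2969], E[r] = 3.1094, γ^t·E[r] = 2.176563, running G = 5.801563
t=2: π = [0.3008, 0.4492, 0.2500], E[r] = 3.0977, γ^t·E[r] = 1.517852, running G = 7.319414
t=3: π = [0.3062, 0.4502, 0.2437], E[r] = 3.0815, γ^t·E[r] = 1.056969, running G = 8.376383
t=4: π = [0.3063, 0.4515, 0.2422], E[r] = 3.0812, γ^t·E[r] = 0.739791, running G = 9.116174
t=5: π = [0.3064, 0.4516, 0.2420], E[r] = 3.0807, γ^t·E[r] = 0.517769, running G = 9.633943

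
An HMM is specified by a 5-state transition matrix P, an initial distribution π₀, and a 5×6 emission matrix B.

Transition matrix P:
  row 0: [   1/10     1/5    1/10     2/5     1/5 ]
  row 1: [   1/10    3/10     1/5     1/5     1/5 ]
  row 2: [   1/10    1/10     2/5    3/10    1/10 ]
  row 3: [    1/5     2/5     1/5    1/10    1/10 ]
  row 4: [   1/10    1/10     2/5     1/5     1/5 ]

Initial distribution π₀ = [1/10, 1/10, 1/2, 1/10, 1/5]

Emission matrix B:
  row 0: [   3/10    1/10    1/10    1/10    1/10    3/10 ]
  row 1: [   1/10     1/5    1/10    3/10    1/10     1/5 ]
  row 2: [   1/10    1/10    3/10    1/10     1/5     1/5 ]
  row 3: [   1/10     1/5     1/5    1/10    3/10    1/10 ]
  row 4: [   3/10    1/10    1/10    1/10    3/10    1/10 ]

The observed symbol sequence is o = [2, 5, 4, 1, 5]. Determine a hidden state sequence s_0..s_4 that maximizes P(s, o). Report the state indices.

t=0: δ = [1.000e-02, 1.000e-02, 1.500e-01, 2.000e-02, 2.000e-02]  (obs o_0=2)
t=1: δ = [4.500e-03, 3.000e-03, 1.200e-02, 4.500e-03, 1.500e-03]  ψ = [2, 2, 2, 2, 2]  (obs o_1=5)
t=2: δ = [1.200e-04, 1.800e-04, 9.600e-04, 1.080e-03, 3.600e-04]  ψ = [2, 3, 2, 2, 2]  (obs o_2=4)
t=3: δ = [2.160e-05, 8.640e-05, 3.840e-05, 5.760e-05, 1.080e-05]  ψ = [3, 3, 2, 2, 3]  (obs o_3=1)
t=4: δ = [3.456e-06, 5.184e-06, 3.456e-06, 1.728e-06, 1.728e-06]  ψ = [3, 1, 1, 1, 1]  (obs o_4=5)
backtrack: best end state = 1; path = [2, 2, 3, 1, 1]

path = [2, 2, 3, 1, 1]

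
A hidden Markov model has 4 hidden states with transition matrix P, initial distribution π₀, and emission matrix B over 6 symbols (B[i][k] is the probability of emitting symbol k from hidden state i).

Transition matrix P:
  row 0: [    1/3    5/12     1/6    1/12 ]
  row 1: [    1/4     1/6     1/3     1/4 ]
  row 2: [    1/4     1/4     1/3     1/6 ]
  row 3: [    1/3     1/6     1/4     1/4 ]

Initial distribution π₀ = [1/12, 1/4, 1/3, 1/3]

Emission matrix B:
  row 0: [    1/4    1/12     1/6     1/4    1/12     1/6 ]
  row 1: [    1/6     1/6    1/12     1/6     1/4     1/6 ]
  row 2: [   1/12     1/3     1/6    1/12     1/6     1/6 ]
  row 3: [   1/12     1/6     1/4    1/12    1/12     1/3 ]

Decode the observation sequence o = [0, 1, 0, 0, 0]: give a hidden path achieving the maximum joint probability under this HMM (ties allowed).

path = [1, 2, 0, 0, 0]

t=0: δ = [2.083e-02, 4.167e-02, 2.778e-02, 2.778e-02]  (obs o_0=0)
t=1: δ = [8.681e-04, 1.447e-03, 4.630e-03, 1.736e-03]  ψ = [1, 0, 1, 1]  (obs o_1=1)
t=2: δ = [2.894e-04, 1.929e-04, 1.286e-04, 6.430e-05]  ψ = [2, 2, 2, 2]  (obs o_2=0)
t=3: δ = [2.411e-05, 2.009e-05, 5.358e-06, 4.019e-06]  ψ = [0, 0, 1, 1]  (obs o_3=0)
t=4: δ = [2.009e-06, 1.674e-06, 5.582e-07, 4.186e-07]  ψ = [0, 0, 1, 1]  (obs o_4=0)
backtrack: best end state = 0; path = [1, 2, 0, 0, 0]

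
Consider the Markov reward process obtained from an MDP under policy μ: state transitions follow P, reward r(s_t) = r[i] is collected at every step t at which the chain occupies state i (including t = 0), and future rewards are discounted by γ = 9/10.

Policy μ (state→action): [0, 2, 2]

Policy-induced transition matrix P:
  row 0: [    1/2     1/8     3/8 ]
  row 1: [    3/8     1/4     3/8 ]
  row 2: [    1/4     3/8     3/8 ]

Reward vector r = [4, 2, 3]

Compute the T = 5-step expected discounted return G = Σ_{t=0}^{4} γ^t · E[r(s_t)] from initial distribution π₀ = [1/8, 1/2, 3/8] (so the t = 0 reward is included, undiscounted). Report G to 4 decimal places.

t=0: π = [0.1250, 0.5000, 0.3750], E[r] = 2.6250, γ^t·E[r] = 2.625000, running G = 2.625000
t=1: π = [0.3438, 0.2813, 0.3750], E[r] = 3.0625, γ^t·E[r] = 2.756250, running G = 5.381250
t=2: π = [0.3711, 0.2539, 0.3750], E[r] = 3.1172, γ^t·E[r] = 2.524922, running G = 7.906172
t=3: π = [0.3745, 0.2505, 0.3750], E[r] = 3.1240, γ^t·E[r] = 2.277413, running G = 10.183585
t=4: π = [0.3749, 0.2501, 0.3750], E[r] = 3.1249, γ^t·E[r] = 2.050232, running G = 12.233817

G = 12.2338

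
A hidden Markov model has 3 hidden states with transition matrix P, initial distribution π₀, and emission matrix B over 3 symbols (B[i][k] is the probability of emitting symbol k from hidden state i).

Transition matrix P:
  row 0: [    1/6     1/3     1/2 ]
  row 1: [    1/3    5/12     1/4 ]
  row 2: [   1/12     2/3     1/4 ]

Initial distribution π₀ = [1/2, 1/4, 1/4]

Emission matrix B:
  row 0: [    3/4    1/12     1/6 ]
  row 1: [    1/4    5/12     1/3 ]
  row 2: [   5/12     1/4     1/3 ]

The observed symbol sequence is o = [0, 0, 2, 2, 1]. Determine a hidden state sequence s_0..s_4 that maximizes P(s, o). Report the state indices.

t=0: δ = [3.750e-01, 6.250e-02, 1.042e-01]  (obs o_0=0)
t=1: δ = [4.688e-02, 3.125e-02, 7.812e-02]  ψ = [0, 0, 0]  (obs o_1=0)
t=2: δ = [1.736e-03, 1.736e-02, 7.812e-03]  ψ = [1, 2, 0]  (obs o_2=2)
t=3: δ = [9.645e-04, 2.411e-03, 1.447e-03]  ψ = [1, 1, 1]  (obs o_3=2)
t=4: δ = [6.698e-05, 4.186e-04, 1.507e-04]  ψ = [1, 1, 1]  (obs o_4=1)
backtrack: best end state = 1; path = [0, 2, 1, 1, 1]

path = [0, 2, 1, 1, 1]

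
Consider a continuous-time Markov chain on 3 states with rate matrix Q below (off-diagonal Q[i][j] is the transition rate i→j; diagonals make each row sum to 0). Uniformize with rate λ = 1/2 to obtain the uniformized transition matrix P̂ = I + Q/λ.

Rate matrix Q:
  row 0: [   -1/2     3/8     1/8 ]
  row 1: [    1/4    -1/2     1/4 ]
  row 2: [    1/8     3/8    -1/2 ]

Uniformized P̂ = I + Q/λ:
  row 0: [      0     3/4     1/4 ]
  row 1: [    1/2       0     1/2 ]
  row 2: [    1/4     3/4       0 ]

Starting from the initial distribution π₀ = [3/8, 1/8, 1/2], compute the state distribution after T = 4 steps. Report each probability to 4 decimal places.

t=0: π = [0.3750, 0.1250, 0.5000]
t=1: π = [0.1875, 0.6563, 0.1563]
t=2: π = [0.3672, 0.2578, 0.3750]
t=3: π = [0.2227, 0.5566, 0.2207]
t=4: π = [0.3335, 0.3325, 0.3340]

π = [0.3335, 0.3325, 0.3340]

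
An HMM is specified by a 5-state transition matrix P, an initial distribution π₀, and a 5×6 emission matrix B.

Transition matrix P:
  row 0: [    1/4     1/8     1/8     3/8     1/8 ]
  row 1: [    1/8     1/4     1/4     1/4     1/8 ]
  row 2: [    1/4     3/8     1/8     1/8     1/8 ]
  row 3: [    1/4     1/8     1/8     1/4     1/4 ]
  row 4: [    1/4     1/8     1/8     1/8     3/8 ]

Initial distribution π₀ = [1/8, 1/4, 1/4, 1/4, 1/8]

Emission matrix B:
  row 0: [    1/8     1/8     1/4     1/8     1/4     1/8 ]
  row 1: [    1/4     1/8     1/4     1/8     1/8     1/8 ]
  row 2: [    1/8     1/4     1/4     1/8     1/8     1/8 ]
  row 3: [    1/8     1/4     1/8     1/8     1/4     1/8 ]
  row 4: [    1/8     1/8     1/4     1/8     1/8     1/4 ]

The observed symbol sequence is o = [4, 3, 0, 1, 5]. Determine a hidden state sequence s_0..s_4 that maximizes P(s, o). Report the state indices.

t=0: δ = [3.125e-02, 3.125e-02, 3.125e-02, 6.250e-02, 1.562e-02]  (obs o_0=4)
t=1: δ = [1.953e-03, 1.465e-03, 9.766e-04, 1.953e-03, 1.953e-03]  ψ = [3, 2, 1, 3, 3]  (obs o_1=3)
t=2: δ = [6.104e-05, 9.155e-05, 4.578e-05, 9.155e-05, 9.155e-05]  ψ = [0, 1, 1, 0, 4]  (obs o_2=0)
t=3: δ = [2.861e-06, 2.861e-06, 5.722e-06, 5.722e-06, 4.292e-06]  ψ = [3, 1, 1, 0, 4]  (obs o_3=1)
t=4: δ = [1.788e-07, 2.682e-07, 8.941e-08, 1.788e-07, 4.023e-07]  ψ = [2, 2, 1, 3, 4]  (obs o_4=5)
backtrack: best end state = 4; path = [3, 4, 4, 4, 4]

path = [3, 4, 4, 4, 4]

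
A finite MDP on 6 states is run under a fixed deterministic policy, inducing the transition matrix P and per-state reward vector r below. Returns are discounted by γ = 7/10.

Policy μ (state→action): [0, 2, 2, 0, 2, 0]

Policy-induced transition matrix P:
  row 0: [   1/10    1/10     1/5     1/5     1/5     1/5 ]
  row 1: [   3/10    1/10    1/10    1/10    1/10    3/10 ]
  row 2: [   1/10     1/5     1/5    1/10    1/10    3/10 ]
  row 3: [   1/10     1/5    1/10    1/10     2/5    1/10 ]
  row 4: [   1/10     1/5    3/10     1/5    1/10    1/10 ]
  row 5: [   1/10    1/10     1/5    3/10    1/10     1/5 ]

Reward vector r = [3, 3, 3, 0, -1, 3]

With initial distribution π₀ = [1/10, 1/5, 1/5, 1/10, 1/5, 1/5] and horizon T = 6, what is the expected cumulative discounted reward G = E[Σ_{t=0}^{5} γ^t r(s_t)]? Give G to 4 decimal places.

t=0: π = [0.1000, 0.2000, 0.2000, 0.1000, 0.2000, 0.2000], E[r] = 1.9000, γ^t·E[r] = 1.900000, running G = 1.900000
t=1: π = [0.1400, 0.1500, 0.1900, 0.1700, 0.1400, 0.2100], E[r] = 1.9300, γ^t·E[r] = 1.351000, running G = 3.251000
t=2: π = [0.1300, 0.1500, 0.1820, 0.1700, 0.1650, 0.2030], E[r] = 1.8300, γ^t·E[r] = 0.896700, running G = 4.147700
t=3: π = [0.1300, 0.1517, 0.1845, 0.1701, 0.1640, 0.1997], E[r] = 1.8337, γ^t·E[r] = 0.628959, running G = 4.776659
t=4: π = [0.1303, 0.1519, 0.1842, 0.1693, 0.1640, 0.2002], E[r] = 1.8359, γ^t·E[r] = 0.440790, running G = 5.217449
t=5: π = [0.1304, 0.1518, 0.1843, 0.1695, 0.1638, 0.2003], E[r] = 1.8362, γ^t·E[r] = 0.308613, running G = 5.526062

G = 5.5261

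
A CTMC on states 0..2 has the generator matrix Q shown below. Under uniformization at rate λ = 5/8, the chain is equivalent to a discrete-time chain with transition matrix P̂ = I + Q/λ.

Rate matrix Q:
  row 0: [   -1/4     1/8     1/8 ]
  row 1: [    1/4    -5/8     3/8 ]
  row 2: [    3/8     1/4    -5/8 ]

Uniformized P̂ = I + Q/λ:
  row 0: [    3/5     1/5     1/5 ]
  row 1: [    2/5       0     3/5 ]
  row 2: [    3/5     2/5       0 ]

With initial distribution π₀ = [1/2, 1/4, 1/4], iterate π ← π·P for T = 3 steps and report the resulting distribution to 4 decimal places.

π = [0.5580, 0.2040, 0.2380]

t=0: π = [0.5000, 0.2500, 0.2500]
t=1: π = [0.5500, 0.2000, 0.2500]
t=2: π = [0.5600, 0.2100, 0.2300]
t=3: π = [0.5580, 0.2040, 0.2380]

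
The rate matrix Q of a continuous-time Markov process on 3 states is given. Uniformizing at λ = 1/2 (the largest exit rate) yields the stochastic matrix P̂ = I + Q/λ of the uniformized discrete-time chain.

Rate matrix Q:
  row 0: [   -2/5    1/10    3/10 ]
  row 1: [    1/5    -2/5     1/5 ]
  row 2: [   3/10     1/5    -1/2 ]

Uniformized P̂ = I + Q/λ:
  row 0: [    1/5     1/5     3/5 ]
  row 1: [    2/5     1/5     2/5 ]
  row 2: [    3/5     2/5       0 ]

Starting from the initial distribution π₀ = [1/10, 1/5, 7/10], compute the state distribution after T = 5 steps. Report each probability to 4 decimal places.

π = [0.3997, 0.2741, 0.3261]

t=0: π = [0.1000, 0.2000, 0.7000]
t=1: π = [0.5200, 0.3400, 0.1400]
t=2: π = [0.3240, 0.2280, 0.4480]
t=3: π = [0.4248, 0.2896, 0.2856]
t=4: π = [0.3722, 0.2571, 0.3707]
t=5: π = [0.3997, 0.2741, 0.3261]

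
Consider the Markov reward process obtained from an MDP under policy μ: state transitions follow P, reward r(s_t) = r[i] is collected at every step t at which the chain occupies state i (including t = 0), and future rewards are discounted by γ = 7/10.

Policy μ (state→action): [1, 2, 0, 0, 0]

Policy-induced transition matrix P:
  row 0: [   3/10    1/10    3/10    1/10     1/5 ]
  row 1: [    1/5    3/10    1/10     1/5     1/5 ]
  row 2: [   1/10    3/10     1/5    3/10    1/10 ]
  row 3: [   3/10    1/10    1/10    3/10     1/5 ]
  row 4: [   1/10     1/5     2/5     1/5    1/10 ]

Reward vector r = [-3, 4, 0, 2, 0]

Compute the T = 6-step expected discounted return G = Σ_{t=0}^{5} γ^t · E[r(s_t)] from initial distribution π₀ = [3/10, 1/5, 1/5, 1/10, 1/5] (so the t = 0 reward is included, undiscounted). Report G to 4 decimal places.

t=0: π = [0.3000, 0.2000, 0.2000, 0.1000, 0.2000], E[r] = 0.1000, γ^t·E[r] = 0.100000, running G = 0.100000
t=1: π = [0.2000, 0.2000, 0.2400, 0.2000, 0.1600], E[r] = 0.6000, γ^t·E[r] = 0.420000, running G = 0.520000
t=2: π = [0.2000, 0.2040, 0.2120, 0.2240, 0.1600], E[r] = 0.6640, γ^t·E[r] = 0.325360, running G = 0.845360
t=3: π = [0.2052, 0.1992, 0.2092, 0.2236, 0.1628], E[r] = 0.6284, γ^t·E[r] = 0.215541, running G = 1.060901
t=4: π = [0.2057, 0.1980, 0.2108, 0.2228, 0.1628], E[r] = 0.6203, γ^t·E[r] = 0.148939, running G = 1.209840
t=5: π = [0.2055, 0.1980, 0.2111, 0.2228, 0.1626], E[r] = 0.6213, γ^t·E[r] = 0.104414, running G = 1.314254

G = 1.3143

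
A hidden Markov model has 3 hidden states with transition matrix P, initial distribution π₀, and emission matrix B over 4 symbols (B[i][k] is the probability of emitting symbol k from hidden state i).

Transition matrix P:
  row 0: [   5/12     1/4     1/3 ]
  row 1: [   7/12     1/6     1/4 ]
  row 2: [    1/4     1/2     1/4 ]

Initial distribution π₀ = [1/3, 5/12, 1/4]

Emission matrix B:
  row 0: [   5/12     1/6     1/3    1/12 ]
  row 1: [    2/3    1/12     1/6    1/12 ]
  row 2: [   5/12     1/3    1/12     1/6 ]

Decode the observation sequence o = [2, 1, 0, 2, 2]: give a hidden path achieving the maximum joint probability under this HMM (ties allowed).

t=0: δ = [1.111e-01, 6.944e-02, 2.083e-02]  (obs o_0=2)
t=1: δ = [7.716e-03, 2.315e-03, 1.235e-02]  ψ = [0, 0, 0]  (obs o_1=1)
t=2: δ = [1.340e-03, 4.115e-03, 1.286e-03]  ψ = [0, 2, 2]  (obs o_2=0)
t=3: δ = [8.002e-04, 1.143e-04, 8.573e-05]  ψ = [1, 1, 1]  (obs o_3=2)
t=4: δ = [1.111e-04, 3.334e-05, 2.223e-05]  ψ = [0, 0, 0]  (obs o_4=2)
backtrack: best end state = 0; path = [0, 2, 1, 0, 0]

path = [0, 2, 1, 0, 0]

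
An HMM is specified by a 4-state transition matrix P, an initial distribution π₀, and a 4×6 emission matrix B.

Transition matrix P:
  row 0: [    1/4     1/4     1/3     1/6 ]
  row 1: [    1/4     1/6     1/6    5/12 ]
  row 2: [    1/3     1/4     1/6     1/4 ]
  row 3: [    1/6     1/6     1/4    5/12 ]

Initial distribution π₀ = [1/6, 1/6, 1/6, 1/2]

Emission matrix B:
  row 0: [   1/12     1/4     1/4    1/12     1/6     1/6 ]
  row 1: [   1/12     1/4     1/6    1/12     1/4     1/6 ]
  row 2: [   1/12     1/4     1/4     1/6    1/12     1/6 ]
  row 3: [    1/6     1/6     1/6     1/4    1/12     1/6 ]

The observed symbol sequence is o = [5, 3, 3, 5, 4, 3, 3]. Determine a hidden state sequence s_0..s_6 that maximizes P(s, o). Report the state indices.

t=0: δ = [2.778e-02, 2.778e-02, 2.778e-02, 8.333e-02]  (obs o_0=5)
t=1: δ = [1.157e-03, 1.157e-03, 3.472e-03, 8.681e-03]  ψ = [3, 3, 3, 3]  (obs o_1=3)
t=2: δ = [1.206e-04, 1.206e-04, 3.617e-04, 9.042e-04]  ψ = [3, 3, 3, 3]  (obs o_2=3)
t=3: δ = [2.512e-05, 2.512e-05, 3.768e-05, 6.279e-05]  ψ = [3, 3, 3, 3]  (obs o_3=5)
t=4: δ = [2.093e-06, 2.616e-06, 1.308e-06, 2.180e-06]  ψ = [2, 3, 3, 3]  (obs o_4=4)
t=5: δ = [5.451e-08, 4.361e-08, 1.163e-07, 2.725e-07]  ψ = [1, 0, 0, 1]  (obs o_5=3)
t=6: δ = [3.785e-09, 3.785e-09, 1.136e-08, 2.839e-08]  ψ = [3, 3, 3, 3]  (obs o_6=3)
backtrack: best end state = 3; path = [3, 3, 3, 3, 1, 3, 3]

path = [3, 3, 3, 3, 1, 3, 3]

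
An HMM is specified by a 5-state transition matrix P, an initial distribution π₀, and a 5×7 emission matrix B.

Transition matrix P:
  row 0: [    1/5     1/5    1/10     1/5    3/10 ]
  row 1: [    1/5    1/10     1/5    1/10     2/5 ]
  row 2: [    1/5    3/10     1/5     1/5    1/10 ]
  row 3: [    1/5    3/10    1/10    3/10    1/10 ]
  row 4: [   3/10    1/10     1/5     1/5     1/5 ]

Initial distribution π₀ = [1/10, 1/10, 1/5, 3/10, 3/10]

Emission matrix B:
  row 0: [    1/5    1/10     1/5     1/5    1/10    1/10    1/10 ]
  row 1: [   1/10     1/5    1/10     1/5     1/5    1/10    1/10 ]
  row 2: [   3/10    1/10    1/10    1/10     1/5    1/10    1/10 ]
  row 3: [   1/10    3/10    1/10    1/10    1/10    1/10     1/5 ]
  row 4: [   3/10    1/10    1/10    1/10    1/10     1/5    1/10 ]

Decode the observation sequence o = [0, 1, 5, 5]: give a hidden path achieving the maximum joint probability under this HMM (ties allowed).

path = [4, 3, 1, 4]

t=0: δ = [2.000e-02, 1.000e-02, 6.000e-02, 3.000e-02, 9.000e-02]  (obs o_0=0)
t=1: δ = [2.700e-03, 3.600e-03, 1.800e-03, 5.400e-03, 1.800e-03]  ψ = [4, 2, 4, 4, 4]  (obs o_1=1)
t=2: δ = [1.080e-04, 1.620e-04, 7.200e-05, 1.620e-04, 2.880e-04]  ψ = [3, 3, 1, 3, 1]  (obs o_2=5)
t=3: δ = [8.640e-06, 4.860e-06, 5.760e-06, 5.760e-06, 1.296e-05]  ψ = [4, 3, 4, 4, 1]  (obs o_3=5)
backtrack: best end state = 4; path = [4, 3, 1, 4]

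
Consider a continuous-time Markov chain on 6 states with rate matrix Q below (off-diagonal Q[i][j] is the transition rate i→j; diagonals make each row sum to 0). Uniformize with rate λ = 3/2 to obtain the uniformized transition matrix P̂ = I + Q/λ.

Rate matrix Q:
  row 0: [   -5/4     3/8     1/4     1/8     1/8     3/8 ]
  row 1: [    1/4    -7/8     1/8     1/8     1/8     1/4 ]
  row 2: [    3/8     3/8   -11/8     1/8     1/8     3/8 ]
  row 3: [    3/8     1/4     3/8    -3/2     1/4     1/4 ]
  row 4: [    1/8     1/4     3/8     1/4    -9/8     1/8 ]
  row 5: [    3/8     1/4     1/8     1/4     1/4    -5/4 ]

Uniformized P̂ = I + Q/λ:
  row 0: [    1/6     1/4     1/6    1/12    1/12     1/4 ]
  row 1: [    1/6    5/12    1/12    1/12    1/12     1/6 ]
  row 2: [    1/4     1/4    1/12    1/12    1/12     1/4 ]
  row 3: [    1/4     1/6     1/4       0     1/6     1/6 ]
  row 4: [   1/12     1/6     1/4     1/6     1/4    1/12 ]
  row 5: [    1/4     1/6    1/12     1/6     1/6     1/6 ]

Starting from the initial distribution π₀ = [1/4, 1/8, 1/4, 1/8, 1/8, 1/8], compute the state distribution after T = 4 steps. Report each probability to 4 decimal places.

t=0: π = [0.2500, 0.1250, 0.2500, 0.1250, 0.1250, 0.1250]
t=1: π = [0.1979, 0.2396, 0.1458, 0.0938, 0.1250, 0.1979]
t=2: π = [0.1927, 0.2552, 0.1363, 0.1024, 0.1285, 0.1849]
t=3: π = [0.1913, 0.2579, 0.1379, 0.1009, 0.1287, 0.1834]
t=4: π = [0.1911, 0.2586, 0.1375, 0.1009, 0.1285, 0.1834]

π = [0.1911, 0.2586, 0.1375, 0.1009, 0.1285, 0.1834]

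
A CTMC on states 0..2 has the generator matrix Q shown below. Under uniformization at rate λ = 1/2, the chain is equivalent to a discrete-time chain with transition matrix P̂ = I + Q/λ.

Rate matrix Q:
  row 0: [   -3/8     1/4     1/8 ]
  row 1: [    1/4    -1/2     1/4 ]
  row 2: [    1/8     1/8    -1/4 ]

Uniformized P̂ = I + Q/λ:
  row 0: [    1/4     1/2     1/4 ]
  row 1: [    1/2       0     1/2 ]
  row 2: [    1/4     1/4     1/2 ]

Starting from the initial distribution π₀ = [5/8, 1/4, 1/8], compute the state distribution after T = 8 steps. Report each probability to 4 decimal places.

π = [0.3159, 0.2631, 0.4211]

t=0: π = [0.6250, 0.2500, 0.1250]
t=1: π = [0.3125, 0.3438, 0.3438]
t=2: π = [0.3359, 0.2422, 0.4219]
t=3: π = [0.3105, 0.2734, 0.4160]
t=4: π = [0.3184, 0.2593, 0.4224]
t=5: π = [0.3148, 0.2648, 0.4204]
t=6: π = [0.3162, 0.2625, 0.4213]
t=7: π = [0.3156, 0.2634, 0.4210]
t=8: π = [0.3159, 0.2631, 0.4211]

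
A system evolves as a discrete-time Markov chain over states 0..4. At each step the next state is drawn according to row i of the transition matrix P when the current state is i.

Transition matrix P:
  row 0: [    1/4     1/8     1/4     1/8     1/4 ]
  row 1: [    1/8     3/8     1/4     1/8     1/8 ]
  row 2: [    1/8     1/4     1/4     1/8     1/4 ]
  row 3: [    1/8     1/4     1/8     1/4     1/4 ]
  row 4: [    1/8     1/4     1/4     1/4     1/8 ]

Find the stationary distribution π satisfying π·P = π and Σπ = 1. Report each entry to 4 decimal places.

π = [0.1429, 0.2653, 0.2287, 0.1704, 0.1927]

Balance equations π_j = Σ_i π_i·P[i][j]:
  π_0 = 1/4·π_0 + 1/8·π_1 + 1/8·π_2 + 1/8·π_3 + 1/8·π_4
  π_1 = 1/8·π_0 + 3/8·π_1 + 1/4·π_2 + 1/4·π_3 + 1/4·π_4
  π_2 = 1/4·π_0 + 1/4·π_1 + 1/4·π_2 + 1/8·π_3 + 1/4·π_4
  π_3 = 1/8·π_0 + 1/8·π_1 + 1/8·π_2 + 1/4·π_3 + 1/4·π_4
  normalize: π_0 + π_1 + π_2 + π_3 + π_4 = 1
Solving the linear system gives exactly π = [1/7, 13/49, 706/3087, 526/3087, 85/441].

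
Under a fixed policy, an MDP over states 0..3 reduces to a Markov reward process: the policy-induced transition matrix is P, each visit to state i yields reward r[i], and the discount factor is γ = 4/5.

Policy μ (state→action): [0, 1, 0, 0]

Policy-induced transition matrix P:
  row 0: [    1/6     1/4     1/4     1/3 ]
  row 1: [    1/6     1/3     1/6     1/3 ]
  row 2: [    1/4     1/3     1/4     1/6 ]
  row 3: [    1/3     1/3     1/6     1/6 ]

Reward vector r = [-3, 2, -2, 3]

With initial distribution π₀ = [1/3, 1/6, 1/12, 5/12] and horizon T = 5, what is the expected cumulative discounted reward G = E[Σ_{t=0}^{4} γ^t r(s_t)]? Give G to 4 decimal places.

G = 1.0932

t=0: π = [0.3333, 0.1667, 0.0833, 0.4167], E[r] = 0.4167, γ^t·E[r] = 0.416667, running G = 0.416667
t=1: π = [0.2431, 0.3056, 0.2014, 0.2500], E[r] = 0.2292, γ^t·E[r] = 0.183333, running G = 0.600000
t=2: π = [0.2251, 0.3131, 0.2037, 0.2581], E[r] = 0.3177, γ^t·E[r] = 0.203333, running G = 0.803333
t=3: π = [0.2267, 0.3146, 0.2024, 0.2564], E[r] = 0.3135, γ^t·E[r] = 0.160494, running G = 0.963827
t=4: π = [0.2263, 0.3144, 0.2024, 0.2569], E[r] = 0.3159, γ^t·E[r] = 0.129384, running G = 1.093212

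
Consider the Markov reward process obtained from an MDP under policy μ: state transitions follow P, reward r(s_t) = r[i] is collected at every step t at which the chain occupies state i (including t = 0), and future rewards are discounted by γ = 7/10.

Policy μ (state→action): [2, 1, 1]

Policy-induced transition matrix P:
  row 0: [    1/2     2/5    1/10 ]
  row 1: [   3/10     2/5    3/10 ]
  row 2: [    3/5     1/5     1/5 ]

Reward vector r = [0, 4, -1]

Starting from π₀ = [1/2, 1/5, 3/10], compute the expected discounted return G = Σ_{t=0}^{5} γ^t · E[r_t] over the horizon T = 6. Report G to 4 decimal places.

G = 2.9042

t=0: π = [0.5000, 0.2000, 0.3000], E[r] = 0.5000, γ^t·E[r] = 0.500000, running G = 0.500000
t=1: π = [0.4900, 0.3400, 0.1700], E[r] = 1.1900, γ^t·E[r] = 0.833000, running G = 1.333000
t=2: π = [0.4490, 0.3660, 0.1850], E[r] = 1.2790, γ^t·E[r] = 0.626710, running G = 1.959710
t=3: π = [0.4453, 0.3630, 0.1917], E[r] = 1.2603, γ^t·E[r] = 0.432283, running G = 2.391993
t=4: π = [0.4466, 0.3617, 0.1918], E[r] = 1.2549, γ^t·E[r] = 0.301294, running G = 2.693287
t=5: π = [0.4468, 0.3616, 0.1915], E[r] = 1.2551, γ^t·E[r] = 0.210940, running G = 2.904228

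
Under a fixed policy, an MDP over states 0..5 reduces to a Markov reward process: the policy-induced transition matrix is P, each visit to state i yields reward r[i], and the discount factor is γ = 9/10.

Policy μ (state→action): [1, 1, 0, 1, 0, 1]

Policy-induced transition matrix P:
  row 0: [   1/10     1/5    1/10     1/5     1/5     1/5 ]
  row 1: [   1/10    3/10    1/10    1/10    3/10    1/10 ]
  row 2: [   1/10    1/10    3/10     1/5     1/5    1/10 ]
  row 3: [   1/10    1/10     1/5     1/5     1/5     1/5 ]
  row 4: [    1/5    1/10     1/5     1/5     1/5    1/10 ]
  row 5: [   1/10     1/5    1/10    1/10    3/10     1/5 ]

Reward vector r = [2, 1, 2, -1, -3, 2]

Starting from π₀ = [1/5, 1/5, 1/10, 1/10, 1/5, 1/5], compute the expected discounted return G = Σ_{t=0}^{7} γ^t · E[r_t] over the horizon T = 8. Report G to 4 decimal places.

G = 1.3041

t=0: π = [0.2000, 0.2000, 0.1000, 0.1000, 0.2000, 0.2000], E[r] = 0.5000, γ^t·E[r] = 0.500000, running G = 0.500000
t=1: π = [0.1200, 0.1800, 0.1500, 0.1600, 0.2400, 0.1500], E[r] = 0.1400, γ^t·E[r] = 0.126000, running G = 0.626000
t=2: π = [0.1240, 0.1630, 0.1700, 0.1670, 0.2330, 0.1430], E[r] = 0.1710, γ^t·E[r] = 0.138510, running G = 0.764510
t=3: π = [0.1233, 0.1593, 0.1740, 0.1694, 0.2306, 0.1434], E[r] = 0.1795, γ^t·E[r] = 0.130856, running G = 0.895366
t=4: π = [0.1231, 0.1585, 0.1748, 0.1697, 0.2303, 0.1436], E[r] = 0.1809, γ^t·E[r] = 0.118708, running G = 1.014074
t=5: π = [0.1230, 0.1584, 0.1750, 0.1698, 0.2302, 0.1436], E[r] = 0.1812, γ^t·E[r] = 0.106996, running G = 1.121070
t=6: π = [0.1230, 0.1583, 0.1750, 0.1698, 0.2302, 0.1436], E[r] = 0.1813, γ^t·E[r] = 0.096327, running G = 1.217397
t=7: π = [0.1230, 0.1583, 0.1750, 0.1698, 0.2302, 0.1436], E[r] = 0.1813, γ^t·E[r] = 0.086700, running G = 1.304097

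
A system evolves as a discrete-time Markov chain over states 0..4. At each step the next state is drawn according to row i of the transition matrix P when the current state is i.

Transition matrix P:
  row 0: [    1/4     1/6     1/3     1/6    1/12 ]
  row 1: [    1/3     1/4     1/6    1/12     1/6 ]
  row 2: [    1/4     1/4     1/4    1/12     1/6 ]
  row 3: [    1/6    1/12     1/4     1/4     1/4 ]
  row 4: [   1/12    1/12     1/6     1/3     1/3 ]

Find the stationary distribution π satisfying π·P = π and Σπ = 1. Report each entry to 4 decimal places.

π = [0.2163, 0.1691, 0.2376, 0.1806, 0.1964]

Balance equations π_j = Σ_i π_i·P[i][j]:
  π_0 = 1/4·π_0 + 1/3·π_1 + 1/4·π_2 + 1/6·π_3 + 1/12·π_4
  π_1 = 1/6·π_0 + 1/4·π_1 + 1/4·π_2 + 1/12·π_3 + 1/12·π_4
  π_2 = 1/3·π_0 + 1/6·π_1 + 1/4·π_2 + 1/4·π_3 + 1/6·π_4
  π_3 = 1/6·π_0 + 1/12·π_1 + 1/12·π_2 + 1/4·π_3 + 1/3·π_4
  normalize: π_0 + π_1 + π_2 + π_3 + π_4 = 1
Solving the linear system gives exactly π = [3013/13929, 2356/13929, 1103/4643, 2515/13929, 912/4643].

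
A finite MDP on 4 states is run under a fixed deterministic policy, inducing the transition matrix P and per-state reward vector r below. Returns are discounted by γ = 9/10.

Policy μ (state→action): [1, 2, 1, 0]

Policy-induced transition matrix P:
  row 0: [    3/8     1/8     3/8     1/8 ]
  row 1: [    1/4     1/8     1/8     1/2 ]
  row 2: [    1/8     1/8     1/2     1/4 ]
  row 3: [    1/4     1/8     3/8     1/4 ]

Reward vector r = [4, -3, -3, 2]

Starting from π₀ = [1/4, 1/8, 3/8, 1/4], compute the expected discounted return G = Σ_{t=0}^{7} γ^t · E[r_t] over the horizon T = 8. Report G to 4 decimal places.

G = -0.5893

t=0: π = [0.2500, 0.1250, 0.3750, 0.2500], E[r] = 0.0000, γ^t·E[r] = 0.000000, running G = 0.000000
t=1: π = [0.2344, 0.1250, 0.3906, 0.2500], E[r] = -0.1094, γ^t·E[r] = -0.098438, running G = -0.098438
t=2: π = [0.2305, 0.1250, 0.3926, 0.2520], E[r] = -0.1270, γ^t·E[r] = -0.102832, running G = -0.201270
t=3: π = [0.2297, 0.1250, 0.3928, 0.2524], E[r] = -0.1296, γ^t·E[r] = -0.094507, running G = -0.295776
t=4: π = [0.2296, 0.1250, 0.3929, 0.2525], E[r] = -0.1300, γ^t·E[r] = -0.085316, running G = -0.381092
t=5: π = [0.2296, 0.1250, 0.3929, 0.2525], E[r] = -0.1301, γ^t·E[r] = -0.076818, running G = -0.457911
t=6: π = [0.2296, 0.1250, 0.3929, 0.2526], E[r] = -0.1301, γ^t·E[r] = -0.069141, running G = -0.527052
t=7: π = [0.2296, 0.1250, 0.3929, 0.2526], E[r] = -0.1301, γ^t·E[r] = -0.062227, running G = -0.589279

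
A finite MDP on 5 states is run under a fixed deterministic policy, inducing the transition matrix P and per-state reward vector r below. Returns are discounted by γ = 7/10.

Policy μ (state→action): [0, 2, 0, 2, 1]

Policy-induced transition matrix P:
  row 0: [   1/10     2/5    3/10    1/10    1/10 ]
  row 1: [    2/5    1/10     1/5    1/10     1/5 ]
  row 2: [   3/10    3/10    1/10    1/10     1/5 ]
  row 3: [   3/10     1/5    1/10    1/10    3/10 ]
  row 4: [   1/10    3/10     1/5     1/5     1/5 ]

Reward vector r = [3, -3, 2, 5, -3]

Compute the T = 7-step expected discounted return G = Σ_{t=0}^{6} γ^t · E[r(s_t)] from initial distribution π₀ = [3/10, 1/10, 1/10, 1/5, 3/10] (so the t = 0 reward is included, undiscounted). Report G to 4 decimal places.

G = 1.5278

t=0: π = [0.3000, 0.1000, 0.1000, 0.2000, 0.3000], E[r] = 0.9000, γ^t·E[r] = 0.900000, running G = 0.900000
t=1: π = [0.1900, 0.2900, 0.2000, 0.1300, 0.1900], E[r] = 0.1800, γ^t·E[r] = 0.126000, running G = 1.026000
t=2: π = [0.2530, 0.2480, 0.1860, 0.1190, 0.1940], E[r] = 0.4000, γ^t·E[r] = 0.196000, running G = 1.222000
t=3: π = [0.2354, 0.2638, 0.1948, 0.1194, 0.1866], E[r] = 0.3416, γ^t·E[r] = 0.117169, running G = 1.339169
t=4: π = [0.2420, 0.2588, 0.1921, 0.1187, 0.1884], E[r] = 0.3618, γ^t·E[r] = 0.086859, running G = 1.426027
t=5: π = [0.2398, 0.2606, 0.1931, 0.1188, 0.1877], E[r] = 0.3552, γ^t·E[r] = 0.059693, running G = 1.485720
t=6: π = [0.2406, 0.2600, 0.1928, 0.1188, 0.1879], E[r] = 0.3574, γ^t·E[r] = 0.042051, running G = 1.527771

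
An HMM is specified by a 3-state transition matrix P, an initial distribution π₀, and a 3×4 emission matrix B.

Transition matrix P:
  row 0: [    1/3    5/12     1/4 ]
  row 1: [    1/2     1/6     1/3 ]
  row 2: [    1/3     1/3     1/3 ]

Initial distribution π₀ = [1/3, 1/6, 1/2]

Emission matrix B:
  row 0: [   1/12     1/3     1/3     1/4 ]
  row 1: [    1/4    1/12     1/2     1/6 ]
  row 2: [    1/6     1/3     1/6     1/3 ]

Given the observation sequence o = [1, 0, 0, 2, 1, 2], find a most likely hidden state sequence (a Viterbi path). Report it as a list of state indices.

path = [2, 1, 2, 1, 0, 1]

t=0: δ = [1.111e-01, 1.389e-02, 1.667e-01]  (obs o_0=1)
t=1: δ = [4.630e-03, 1.389e-02, 9.259e-03]  ψ = [2, 2, 2]  (obs o_1=0)
t=2: δ = [5.787e-04, 7.716e-04, 7.716e-04]  ψ = [1, 2, 1]  (obs o_2=0)
t=3: δ = [1.286e-04, 1.286e-04, 4.287e-05]  ψ = [1, 2, 1]  (obs o_3=2)
t=4: δ = [2.143e-05, 4.465e-06, 1.429e-05]  ψ = [1, 0, 1]  (obs o_4=1)
t=5: δ = [2.381e-06, 4.465e-06, 8.931e-07]  ψ = [0, 0, 0]  (obs o_5=2)
backtrack: best end state = 1; path = [2, 1, 2, 1, 0, 1]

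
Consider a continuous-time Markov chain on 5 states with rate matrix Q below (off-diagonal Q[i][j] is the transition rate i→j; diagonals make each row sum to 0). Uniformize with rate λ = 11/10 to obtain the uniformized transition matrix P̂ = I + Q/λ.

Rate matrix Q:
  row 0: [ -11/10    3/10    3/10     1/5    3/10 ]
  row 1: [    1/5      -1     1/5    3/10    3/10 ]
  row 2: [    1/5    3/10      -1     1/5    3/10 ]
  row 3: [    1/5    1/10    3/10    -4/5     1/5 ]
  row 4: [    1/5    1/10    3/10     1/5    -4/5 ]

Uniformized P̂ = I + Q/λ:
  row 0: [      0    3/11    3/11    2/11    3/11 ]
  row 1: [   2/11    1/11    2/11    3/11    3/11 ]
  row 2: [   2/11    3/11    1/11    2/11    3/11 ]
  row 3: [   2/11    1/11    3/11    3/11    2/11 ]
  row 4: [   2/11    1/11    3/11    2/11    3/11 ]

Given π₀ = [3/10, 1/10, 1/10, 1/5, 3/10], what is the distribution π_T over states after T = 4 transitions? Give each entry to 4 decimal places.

π = [0.1540, 0.1586, 0.2184, 0.2159, 0.2531]

t=0: π = [0.3000, 0.1000, 0.1000, 0.2000, 0.3000]
t=1: π = [0.1273, 0.1636, 0.2455, 0.2091, 0.2545]
t=2: π = [0.1587, 0.1587, 0.2132, 0.2157, 0.2537]
t=3: π = [0.1530, 0.1585, 0.2195, 0.2159, 0.2531]
t=4: π = [0.1540, 0.1586, 0.2184, 0.2159, 0.2531]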